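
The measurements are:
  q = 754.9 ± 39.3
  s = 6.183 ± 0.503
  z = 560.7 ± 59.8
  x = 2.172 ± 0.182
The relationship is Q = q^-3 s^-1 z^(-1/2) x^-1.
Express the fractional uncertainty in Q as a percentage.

20.2%

Relative error in a monomial: (δQ/Q)² = Σ (nᵢ · δxᵢ/xᵢ)².
  (-3·δq/q)² = (-3×0.0521)² = 0.0244;  (-1·δs/s)² = (-1×0.0814)² = 0.00662;  (−½·δz/z)² = (-0.5×0.107)² = 0.00284;  (-1·δx/x)² = (-1×0.0838)² = 0.00702
δQ/Q = √(0.0409) = 0.202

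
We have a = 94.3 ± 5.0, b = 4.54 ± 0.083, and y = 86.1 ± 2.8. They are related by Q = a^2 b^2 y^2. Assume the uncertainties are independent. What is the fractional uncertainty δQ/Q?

Since Q is a product/quotient, work with relative uncertainties:
  (2·δa/a)² = (2×0.0530)² = 0.0112;  (2·δb/b)² = (2×0.0183)² = 0.00134;  (2·δy/y)² = (2×0.0325)² = 0.00423
δQ/Q = √(0.0168) = 0.130

0.130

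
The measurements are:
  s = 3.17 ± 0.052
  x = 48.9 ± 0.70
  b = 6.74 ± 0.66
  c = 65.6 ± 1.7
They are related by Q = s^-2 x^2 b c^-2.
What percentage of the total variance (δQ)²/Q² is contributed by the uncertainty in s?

7.60%

(δQ/Q)² = (-2·δs/s)² + (2·δx/x)² + (1·δb/b)² + (-2·δc/c)²
  s term: (-2×0.0164)² = 0.00108
  x term: (2×0.0143)² = 0.000820
  b term: (1×0.0979)² = 0.00959
  c term: (-2×0.0259)² = 0.00269
Total = 0.0142. Share from s = 0.00108/0.0142 = 0.0760.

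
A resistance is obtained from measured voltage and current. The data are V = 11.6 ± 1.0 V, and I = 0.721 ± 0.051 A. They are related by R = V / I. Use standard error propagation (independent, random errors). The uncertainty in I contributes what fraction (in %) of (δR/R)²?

(δR/R)² = (1·δV/V)² + (-1·δI/I)²
  V term: (1×0.0862)² = 0.00743
  I term: (-1×0.0707)² = 0.00500
Total = 0.0124. Share from I = 0.00500/0.0124 = 0.402.

40.2%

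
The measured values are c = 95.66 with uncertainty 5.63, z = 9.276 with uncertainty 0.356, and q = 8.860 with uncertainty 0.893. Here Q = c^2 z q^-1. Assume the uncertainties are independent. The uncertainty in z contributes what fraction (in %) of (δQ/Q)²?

5.78%

(δQ/Q)² = (2·δc/c)² + (1·δz/z)² + (-1·δq/q)²
  c term: (2×0.0589)² = 0.0139
  z term: (1×0.0384)² = 0.00147
  q term: (-1×0.101)² = 0.0102
Total = 0.0255. Share from z = 0.00147/0.0255 = 0.0578.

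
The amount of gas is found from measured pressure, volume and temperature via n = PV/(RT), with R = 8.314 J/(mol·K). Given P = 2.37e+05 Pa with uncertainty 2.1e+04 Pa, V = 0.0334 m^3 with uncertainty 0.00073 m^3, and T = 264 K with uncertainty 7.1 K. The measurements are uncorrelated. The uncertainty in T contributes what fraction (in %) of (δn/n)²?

(δn/n)² = (1·δP/P)² + (1·δV/V)² + (-1·δT/T)²
  P term: (1×0.0886)² = 0.00785
  V term: (1×0.0219)² = 0.000478
  T term: (-1×0.0269)² = 0.000723
Total = 0.00905. Share from T = 0.000723/0.00905 = 0.0799.

7.99%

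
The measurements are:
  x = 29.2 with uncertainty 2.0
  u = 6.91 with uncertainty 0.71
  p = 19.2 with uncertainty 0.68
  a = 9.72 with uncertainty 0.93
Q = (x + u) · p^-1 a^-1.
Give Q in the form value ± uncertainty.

Let w = x + u = 36.1. δw = √(δx² + δu²) = √(4.00 + 0.504) = 2.12, so δw/w = 0.0588.
Q is then a monomial in w, p, a:
δQ/Q = √((δw/w)² + (-1·δp/p)² + (-1·δa/a)²) = √(0.00345 + 0.00125 + 0.00915) = 0.118
Q = 0.193, so δQ = 0.118 × 0.193 = 0.0228.

0.193 ± 0.0228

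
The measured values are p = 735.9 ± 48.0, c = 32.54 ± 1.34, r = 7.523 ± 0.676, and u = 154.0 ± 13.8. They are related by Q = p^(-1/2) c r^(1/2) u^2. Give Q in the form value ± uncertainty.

Relative error in a monomial: (δQ/Q)² = Σ (nᵢ · δxᵢ/xᵢ)².
  (−½·δp/p)² = (-0.5×0.0652)² = 0.00106;  (1·δc/c)² = (1×0.0412)² = 0.00170;  (½·δr/r)² = (0.5×0.0899)² = 0.00202;  (2·δu/u)² = (2×0.0896)² = 0.0321
δQ/Q = √(0.0369) = 0.192
Q = 78030, so δQ = 0.192 × 78030 = 15000.

78030 ± 15000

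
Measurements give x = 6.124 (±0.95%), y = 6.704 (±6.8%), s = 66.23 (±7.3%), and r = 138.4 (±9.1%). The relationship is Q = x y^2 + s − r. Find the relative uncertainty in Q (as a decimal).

Let p = x·y^2 = 275.2. δp/p = √((1·δx/x)² + (2·δy/y)²) = √(9.02e-05 + 0.0185) = 0.136, so δp = 37.5.
Q = p + s − r: δQ = √(δp² + δs² + δr²) = √(1410 + 23.4 + 159) = 39.9
Q = 203.1, so δQ/Q = 39.9/203.1 = 0.196.

0.196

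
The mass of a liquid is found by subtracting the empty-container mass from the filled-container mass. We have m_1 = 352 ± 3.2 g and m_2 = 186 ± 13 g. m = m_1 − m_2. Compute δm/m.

Each term contributes (cᵢ δxᵢ)² to (δm)²:
  (δm_1)² = 10.2;  (δm_2)² = 169
δm = √(179) = 13.4 g
m = 166 g, so δm/m = 13.4/166 = 0.0807.

0.0807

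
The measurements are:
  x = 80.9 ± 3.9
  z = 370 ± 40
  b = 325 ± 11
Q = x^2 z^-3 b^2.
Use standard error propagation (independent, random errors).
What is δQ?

For a monomial Q ∝ x^2, z^-3, b^2, fractional errors add in quadrature:
  (2·δx/x)² = (2×0.0482)² = 0.00930;  (-3·δz/z)² = (-3×0.108)² = 0.105;  (2·δb/b)² = (2×0.0338)² = 0.00458
δQ/Q = √(0.119) = 0.345
Q = 13.6, so δQ = 0.345 × 13.6 = 4.71.

4.71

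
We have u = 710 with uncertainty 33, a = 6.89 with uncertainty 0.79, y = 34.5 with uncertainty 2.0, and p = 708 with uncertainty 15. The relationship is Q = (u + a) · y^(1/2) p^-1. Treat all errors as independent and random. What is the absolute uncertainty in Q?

Let w = u + a = 717. δw = √(δu² + δa²) = √(1090 + 0.624) = 33.0, so δw/w = 0.0460.
Q is then a monomial in w, y, p:
δQ/Q = √((δw/w)² + (½·δy/y)² + (-1·δp/p)²) = √(0.00212 + 0.000840 + 0.000449) = 0.0584
Q = 5.95, so δQ = 0.0584 × 5.95 = 0.347.

0.347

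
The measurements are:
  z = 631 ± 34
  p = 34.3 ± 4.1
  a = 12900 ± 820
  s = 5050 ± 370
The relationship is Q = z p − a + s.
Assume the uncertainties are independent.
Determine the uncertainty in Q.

2980

Let w = z·p = 21600. δw/w = √((1·δz/z)² + (1·δp/p)²) = √(0.00290 + 0.0143) = 0.131, so δw = 2840.
Q = w − a + s: δQ = √(δw² + δa² + δs²) = √(8.05e+06 + 6.72e+05 + 1.37e+05) = 2980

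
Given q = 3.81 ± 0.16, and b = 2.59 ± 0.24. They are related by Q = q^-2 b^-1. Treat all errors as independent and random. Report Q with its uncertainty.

0.0266 ± 0.00333

Since Q is a product/quotient, work with relative uncertainties:
  (-2·δq/q)² = (-2×0.0420)² = 0.00705;  (-1·δb/b)² = (-1×0.0927)² = 0.00859
δQ/Q = √(0.0156) = 0.125
Q = 0.0266, so δQ = 0.125 × 0.0266 = 0.00333.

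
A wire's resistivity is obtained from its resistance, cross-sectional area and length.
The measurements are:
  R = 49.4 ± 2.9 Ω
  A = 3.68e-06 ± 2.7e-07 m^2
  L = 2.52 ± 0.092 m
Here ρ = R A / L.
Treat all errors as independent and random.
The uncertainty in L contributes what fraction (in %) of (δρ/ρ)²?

13.1%

(δρ/ρ)² = (1·δR/R)² + (1·δA/A)² + (-1·δL/L)²
  R term: (1×0.0587)² = 0.00345
  A term: (1×0.0734)² = 0.00538
  L term: (-1×0.0365)² = 0.00133
Total = 0.0102. Share from L = 0.00133/0.0102 = 0.131.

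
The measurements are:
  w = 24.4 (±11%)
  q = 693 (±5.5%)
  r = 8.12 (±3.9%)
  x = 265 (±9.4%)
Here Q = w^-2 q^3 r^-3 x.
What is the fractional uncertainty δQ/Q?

0.313

For a monomial Q ∝ w^-2, q^3, r^-3, x, fractional errors add in quadrature:
  (-2·δw/w)² = (-2×0.110)² = 0.0484;  (3·δq/q)² = (3×0.0550)² = 0.0272;  (-3·δr/r)² = (-3×0.0390)² = 0.0137;  (1·δx/x)² = (1×0.0940)² = 0.00884
δQ/Q = √(0.0982) = 0.313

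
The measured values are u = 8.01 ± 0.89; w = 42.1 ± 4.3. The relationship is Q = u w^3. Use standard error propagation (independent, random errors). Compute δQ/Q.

Since Q is a product/quotient, work with relative uncertainties:
  (1·δu/u)² = (1×0.111)² = 0.0123;  (3·δw/w)² = (3×0.102)² = 0.0939
δQ/Q = √(0.106) = 0.326

0.326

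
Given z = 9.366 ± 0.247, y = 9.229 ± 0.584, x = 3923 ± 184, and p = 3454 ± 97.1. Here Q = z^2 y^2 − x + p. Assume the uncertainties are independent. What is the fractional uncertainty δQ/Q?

Let w = z^2·y^2 = 7472. δw/w = √((2·δz/z)² + (2·δy/y)²) = √(0.00278 + 0.0160) = 0.137, so δw = 1020.
Q = w − x + p: δQ = √(δw² + δx² + δp²) = √(1.05e+06 + 33900 + 9430) = 1050
Q = 7003, so δQ/Q = 1050/7003 = 0.149.

0.149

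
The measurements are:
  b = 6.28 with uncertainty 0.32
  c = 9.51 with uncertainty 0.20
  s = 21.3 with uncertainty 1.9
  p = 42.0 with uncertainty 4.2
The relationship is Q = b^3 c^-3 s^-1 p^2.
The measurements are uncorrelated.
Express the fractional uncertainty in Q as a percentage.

27.4%

Since Q is a product/quotient, work with relative uncertainties:
  (3·δb/b)² = (3×0.0510)² = 0.0234;  (-3·δc/c)² = (-3×0.0210)² = 0.00398;  (-1·δs/s)² = (-1×0.0892)² = 0.00796;  (2·δp/p)² = (2×0.100)² = 0.0400
δQ/Q = √(0.0753) = 0.274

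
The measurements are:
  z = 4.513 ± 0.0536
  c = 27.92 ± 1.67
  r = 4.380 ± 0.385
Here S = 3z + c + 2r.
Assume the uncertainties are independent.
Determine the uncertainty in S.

1.85

For a sum/difference, combine absolute errors in quadrature:
  (3·δz)² = 0.0259;  (δc)² = 2.79;  (2·δr)² = 0.593
δS = √(3.41) = 1.85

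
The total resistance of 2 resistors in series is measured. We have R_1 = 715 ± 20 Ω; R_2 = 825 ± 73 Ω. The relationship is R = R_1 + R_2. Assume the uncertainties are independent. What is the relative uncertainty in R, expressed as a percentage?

4.91%

R is a linear combination, so absolute uncertainties add in quadrature:
  (δR_1)² = 400;  (δR_2)² = 5330
δR = √(5730) = 75.7 Ω
R = 1540 Ω, so δR/R = 75.7/1540 = 0.0491.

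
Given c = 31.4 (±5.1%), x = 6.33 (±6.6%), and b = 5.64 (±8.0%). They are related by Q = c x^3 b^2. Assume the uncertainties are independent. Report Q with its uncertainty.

(2.53 ± 0.658) × 10^5

Since Q is a product/quotient, work with relative uncertainties:
  (1·δc/c)² = (1×0.0510)² = 0.00260;  (3·δx/x)² = (3×0.0660)² = 0.0392;  (2·δb/b)² = (2×0.0800)² = 0.0256
δQ/Q = √(0.0674) = 0.260
Q = 2.53e+05, so δQ = 0.260 × 2.53e+05 = 65800.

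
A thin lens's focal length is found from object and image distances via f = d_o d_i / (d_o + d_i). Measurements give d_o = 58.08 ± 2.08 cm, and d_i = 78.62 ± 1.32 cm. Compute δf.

∂f/∂d_o = (d_i/(d_o+d_i))² = 0.331;  ∂f/∂d_i = (d_o/(d_o+d_i))² = 0.181
δf = √((∂f/∂d_o · δd_o)² + (∂f/∂d_i · δd_i)²) = √(0.473 + 0.0568) = 0.728 cm

0.728 cm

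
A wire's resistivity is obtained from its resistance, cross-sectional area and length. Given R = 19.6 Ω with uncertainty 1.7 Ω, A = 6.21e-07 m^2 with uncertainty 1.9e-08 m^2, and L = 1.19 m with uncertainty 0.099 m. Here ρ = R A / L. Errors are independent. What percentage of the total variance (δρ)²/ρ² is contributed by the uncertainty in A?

(δρ/ρ)² = (1·δR/R)² + (1·δA/A)² + (-1·δL/L)²
  R term: (1×0.0867)² = 0.00752
  A term: (1×0.0306)² = 0.000936
  L term: (-1×0.0832)² = 0.00692
Total = 0.0154. Share from A = 0.000936/0.0154 = 0.0609.

6.09%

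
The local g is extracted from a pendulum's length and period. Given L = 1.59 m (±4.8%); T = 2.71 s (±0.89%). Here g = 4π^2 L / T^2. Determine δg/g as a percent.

g is a product of powers, so relative uncertainties combine in quadrature:
  (1·δL/L)² = (1×0.0480)² = 0.00230;  (-2·δT/T)² = (-2×0.00890)² = 0.000317
δg/g = √(0.00262) = 0.0512

5.12%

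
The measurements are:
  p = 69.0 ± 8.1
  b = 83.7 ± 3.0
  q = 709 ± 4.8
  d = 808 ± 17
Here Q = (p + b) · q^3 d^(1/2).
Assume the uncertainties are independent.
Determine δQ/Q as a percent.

Let u = p + b = 153. δu = √(δp² + δb²) = √(65.6 + 9.00) = 8.64, so δu/u = 0.0566.
Q is then a monomial in u, q, d:
δQ/Q = √((δu/u)² + (3·δq/q)² + (½·δd/d)²) = √(0.00320 + 0.000413 + 0.000111) = 0.0610

6.10%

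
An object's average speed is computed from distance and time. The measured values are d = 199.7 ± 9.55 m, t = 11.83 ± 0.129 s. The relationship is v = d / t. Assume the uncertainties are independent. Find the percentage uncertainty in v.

v is a product of powers, so relative uncertainties combine in quadrature:
  (1·δd/d)² = (1×0.0478)² = 0.00229;  (-1·δt/t)² = (-1×0.0109)² = 0.000119
δv/v = √(0.00241) = 0.0490

4.90%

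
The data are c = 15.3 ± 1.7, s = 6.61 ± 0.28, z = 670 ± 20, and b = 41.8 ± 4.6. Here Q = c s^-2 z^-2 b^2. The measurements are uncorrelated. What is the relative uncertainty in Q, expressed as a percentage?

26.7%

Q is a product of powers, so relative uncertainties combine in quadrature:
  (1·δc/c)² = (1×0.111)² = 0.0123;  (-2·δs/s)² = (-2×0.0424)² = 0.00718;  (-2·δz/z)² = (-2×0.0299)² = 0.00356;  (2·δb/b)² = (2×0.110)² = 0.0484
δQ/Q = √(0.0715) = 0.267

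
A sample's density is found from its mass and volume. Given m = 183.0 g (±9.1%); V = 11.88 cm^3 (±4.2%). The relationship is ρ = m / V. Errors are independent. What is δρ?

1.54 g/cm^3

Each factor contributes (exponent × relative error)² to (δρ/ρ)²:
  (1·δm/m)² = (1×0.0910)² = 0.00828;  (-1·δV/V)² = (-1×0.0420)² = 0.00176
δρ/ρ = √(0.0100) = 0.100
ρ = 15.40 g/cm^3, so δρ = 0.100 × 15.40 = 1.54 g/cm^3.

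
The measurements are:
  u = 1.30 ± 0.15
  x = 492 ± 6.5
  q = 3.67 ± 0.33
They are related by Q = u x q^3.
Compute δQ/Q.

Products/powers → add relative errors in quadrature, weighted by exponent:
  (1·δu/u)² = (1×0.115)² = 0.0133;  (1·δx/x)² = (1×0.0132)² = 0.000175;  (3·δq/q)² = (3×0.0899)² = 0.0728
δQ/Q = √(0.0863) = 0.294

0.294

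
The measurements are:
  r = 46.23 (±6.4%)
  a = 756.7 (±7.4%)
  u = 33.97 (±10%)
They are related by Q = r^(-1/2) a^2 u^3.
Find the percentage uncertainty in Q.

Products/powers → add relative errors in quadrature, weighted by exponent:
  (−½·δr/r)² = (-0.5×0.0640)² = 0.00102;  (2·δa/a)² = (2×0.0740)² = 0.0219;  (3·δu/u)² = (3×0.100)² = 0.0900
δQ/Q = √(0.113) = 0.336

33.6%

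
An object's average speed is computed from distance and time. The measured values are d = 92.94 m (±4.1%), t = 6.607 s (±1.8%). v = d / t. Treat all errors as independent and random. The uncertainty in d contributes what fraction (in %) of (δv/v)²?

83.8%

(δv/v)² = (1·δd/d)² + (-1·δt/t)²
  d term: (1×0.0410)² = 0.00168
  t term: (-1×0.0180)² = 0.000324
Total = 0.00200. Share from d = 0.00168/0.00200 = 0.838.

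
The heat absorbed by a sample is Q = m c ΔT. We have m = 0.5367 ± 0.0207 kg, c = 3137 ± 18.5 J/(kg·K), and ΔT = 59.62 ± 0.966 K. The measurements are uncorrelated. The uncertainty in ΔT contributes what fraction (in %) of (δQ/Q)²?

(δQ/Q)² = (1·δm/m)² + (1·δc/c)² + (1·δΔT/ΔT)²
  m term: (1×0.0386)² = 0.00149
  c term: (1×0.00590)² = 3.48e-05
  ΔT term: (1×0.0162)² = 0.000263
Total = 0.00178. Share from ΔT = 0.000263/0.00178 = 0.147.

14.7%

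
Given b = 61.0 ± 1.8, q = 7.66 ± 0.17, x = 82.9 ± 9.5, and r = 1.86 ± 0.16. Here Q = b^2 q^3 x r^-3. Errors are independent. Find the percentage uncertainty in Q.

For a monomial Q ∝ b^2, q^3, x, r^-3, fractional errors add in quadrature:
  (2·δb/b)² = (2×0.0295)² = 0.00348;  (3·δq/q)² = (3×0.0222)² = 0.00443;  (1·δx/x)² = (1×0.115)² = 0.0131;  (-3·δr/r)² = (-3×0.0860)² = 0.0666
δQ/Q = √(0.0876) = 0.296

29.6%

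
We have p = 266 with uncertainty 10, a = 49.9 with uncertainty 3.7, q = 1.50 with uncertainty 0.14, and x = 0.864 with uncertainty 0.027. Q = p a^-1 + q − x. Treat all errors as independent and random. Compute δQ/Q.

0.0780

Let w = p·a^-1 = 5.33. δw/w = √((1·δp/p)² + (-1·δa/a)²) = √(0.00141 + 0.00550) = 0.0831, so δw = 0.443.
Q = w + q − x: δQ = √(δw² + δq² + δx²) = √(0.196 + 0.0196 + 0.000729) = 0.466
Q = 5.97, so δQ/Q = 0.466/5.97 = 0.0780.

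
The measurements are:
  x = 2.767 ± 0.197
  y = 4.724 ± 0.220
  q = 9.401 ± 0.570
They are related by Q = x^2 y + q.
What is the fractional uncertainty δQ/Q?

Let p = x^2·y = 36.17. δp/p = √((2·δx/x)² + (1·δy/y)²) = √(0.0203 + 0.00217) = 0.150, so δp = 5.42.
Q = p + q: δQ = √(δp² + δq²) = √(29.4 + 0.325) = 5.45
Q = 45.57, so δQ/Q = 5.45/45.57 = 0.120.

0.120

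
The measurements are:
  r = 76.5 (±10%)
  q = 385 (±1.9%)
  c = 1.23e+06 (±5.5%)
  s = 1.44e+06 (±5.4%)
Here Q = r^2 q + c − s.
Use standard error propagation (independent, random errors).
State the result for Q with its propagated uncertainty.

(2.04 ± 0.464) × 10^6

Let p = r^2·q = 2.25e+06. δp/p = √((2·δr/r)² + (1·δq/q)²) = √(0.0400 + 0.000361) = 0.201, so δp = 4.53e+05.
Q = p + c − s: δQ = √(δp² + δc² + δs²) = √(2.05e+11 + 4.58e+09 + 6.05e+09) = 4.64e+05
Q = 2.04e+06.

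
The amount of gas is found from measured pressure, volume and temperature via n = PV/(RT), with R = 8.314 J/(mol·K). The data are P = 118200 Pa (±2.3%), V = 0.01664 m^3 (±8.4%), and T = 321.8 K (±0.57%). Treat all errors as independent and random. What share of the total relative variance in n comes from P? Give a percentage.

(δn/n)² = (1·δP/P)² + (1·δV/V)² + (-1·δT/T)²
  P term: (1×0.0230)² = 0.000529
  V term: (1×0.0840)² = 0.00706
  T term: (-1×0.00570)² = 3.25e-05
Total = 0.00762. Share from P = 0.000529/0.00762 = 0.0694.

6.94%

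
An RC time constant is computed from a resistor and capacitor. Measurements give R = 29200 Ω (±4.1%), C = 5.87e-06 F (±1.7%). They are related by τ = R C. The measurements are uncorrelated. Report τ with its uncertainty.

For a monomial τ ∝ R, C, fractional errors add in quadrature:
  (1·δR/R)² = (1×0.0410)² = 0.00168;  (1·δC/C)² = (1×0.0170)² = 0.000289
δτ/τ = √(0.00197) = 0.0444
τ = 0.171 s, so δτ = 0.0444 × 0.171 = 0.00761 s.

0.171 ± 0.00761 s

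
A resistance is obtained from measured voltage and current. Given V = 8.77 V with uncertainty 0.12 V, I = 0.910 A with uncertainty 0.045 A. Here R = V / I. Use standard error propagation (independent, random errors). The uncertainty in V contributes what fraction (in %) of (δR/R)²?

(δR/R)² = (1·δV/V)² + (-1·δI/I)²
  V term: (1×0.0137)² = 0.000187
  I term: (-1×0.0495)² = 0.00245
Total = 0.00263. Share from V = 0.000187/0.00263 = 0.0711.

7.11%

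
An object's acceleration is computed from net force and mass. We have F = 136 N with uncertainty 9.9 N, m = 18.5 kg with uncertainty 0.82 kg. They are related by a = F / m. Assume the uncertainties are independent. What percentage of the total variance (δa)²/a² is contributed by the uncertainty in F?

(δa/a)² = (1·δF/F)² + (-1·δm/m)²
  F term: (1×0.0728)² = 0.00530
  m term: (-1×0.0443)² = 0.00196
Total = 0.00726. Share from F = 0.00530/0.00726 = 0.730.

73.0%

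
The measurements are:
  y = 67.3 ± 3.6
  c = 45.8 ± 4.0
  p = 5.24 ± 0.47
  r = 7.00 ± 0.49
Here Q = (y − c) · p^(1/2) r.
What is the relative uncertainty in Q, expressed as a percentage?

26.4%

Let u = y − c = 21.5. δu = √(δy² + δc²) = √(13.0 + 16.0) = 5.38, so δu/u = 0.250.
Q is then a monomial in u, p, r:
δQ/Q = √((δu/u)² + (½·δp/p)² + (1·δr/r)²) = √(0.0627 + 0.00201 + 0.00490) = 0.264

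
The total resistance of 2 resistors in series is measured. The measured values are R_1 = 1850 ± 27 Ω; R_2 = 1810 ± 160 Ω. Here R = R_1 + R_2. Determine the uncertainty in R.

Sums and differences: (δR)² = Σ (cᵢ δxᵢ)².
  (δR_1)² = 729;  (δR_2)² = 25600
δR = √(26300) = 162 Ω

162 Ω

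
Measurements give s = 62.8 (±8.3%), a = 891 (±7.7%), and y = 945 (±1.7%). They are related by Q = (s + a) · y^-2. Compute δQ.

8.52e-05

Let u = s + a = 954. δu = √(δs² + δa²) = √(27.2 + 4710) = 68.8, so δu/u = 0.0721.
Q is then a monomial in u, y:
δQ/Q = √((δu/u)² + (-2·δy/y)²) = √(0.00520 + 0.00116) = 0.0797
Q = 0.00107, so δQ = 0.0797 × 0.00107 = 8.52e-05.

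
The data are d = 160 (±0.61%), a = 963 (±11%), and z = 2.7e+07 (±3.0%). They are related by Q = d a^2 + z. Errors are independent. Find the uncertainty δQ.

3.27e+07

Let p = d·a^2 = 1.48e+08. δp/p = √((1·δd/d)² + (2·δa/a)²) = √(3.72e-05 + 0.0484) = 0.220, so δp = 3.27e+07.
Q = p + z: δQ = √(δp² + δz²) = √(1.07e+15 + 6.56e+11) = 3.27e+07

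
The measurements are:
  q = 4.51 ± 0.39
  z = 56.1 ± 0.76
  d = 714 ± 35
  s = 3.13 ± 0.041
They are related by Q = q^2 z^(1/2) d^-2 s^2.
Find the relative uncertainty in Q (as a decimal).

Since Q is a product/quotient, work with relative uncertainties:
  (2·δq/q)² = (2×0.0865)² = 0.0299;  (½·δz/z)² = (0.5×0.0135)² = 4.59e-05;  (-2·δd/d)² = (-2×0.0490)² = 0.00961;  (2·δs/s)² = (2×0.0131)² = 0.000686
δQ/Q = √(0.0403) = 0.201

0.201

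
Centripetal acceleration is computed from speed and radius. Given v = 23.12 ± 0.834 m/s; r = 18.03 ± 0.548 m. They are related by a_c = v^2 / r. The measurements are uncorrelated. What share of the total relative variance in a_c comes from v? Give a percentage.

(δa_c/a_c)² = (2·δv/v)² + (-1·δr/r)²
  v term: (2×0.0361)² = 0.00520
  r term: (-1×0.0304)² = 0.000924
Total = 0.00613. Share from v = 0.00520/0.00613 = 0.849.

84.9%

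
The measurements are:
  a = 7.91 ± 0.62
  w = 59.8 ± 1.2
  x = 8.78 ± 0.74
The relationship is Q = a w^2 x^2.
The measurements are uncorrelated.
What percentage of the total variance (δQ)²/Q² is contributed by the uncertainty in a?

(δQ/Q)² = (1·δa/a)² + (2·δw/w)² + (2·δx/x)²
  a term: (1×0.0784)² = 0.00614
  w term: (2×0.0201)² = 0.00161
  x term: (2×0.0843)² = 0.0284
Total = 0.0362. Share from a = 0.00614/0.0362 = 0.170.

17.0%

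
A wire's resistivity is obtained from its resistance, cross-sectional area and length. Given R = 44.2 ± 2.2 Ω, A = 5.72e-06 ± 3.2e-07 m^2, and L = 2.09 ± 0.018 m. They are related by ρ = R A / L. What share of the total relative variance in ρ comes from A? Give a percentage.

(δρ/ρ)² = (1·δR/R)² + (1·δA/A)² + (-1·δL/L)²
  R term: (1×0.0498)² = 0.00248
  A term: (1×0.0559)² = 0.00313
  L term: (-1×0.00861)² = 7.42e-05
Total = 0.00568. Share from A = 0.00313/0.00568 = 0.551.

55.1%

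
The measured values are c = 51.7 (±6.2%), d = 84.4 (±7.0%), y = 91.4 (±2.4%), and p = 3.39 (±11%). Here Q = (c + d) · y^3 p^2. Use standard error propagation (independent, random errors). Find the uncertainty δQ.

Let u = c + d = 136. δu = √(δc² + δd²) = √(10.3 + 34.9) = 6.72, so δu/u = 0.0494.
Q is then a monomial in u, y, p:
δQ/Q = √((δu/u)² + (3·δy/y)² + (2·δp/p)²) = √(0.00244 + 0.00518 + 0.0484) = 0.237
Q = 1.19e+09, so δQ = 0.237 × 1.19e+09 = 2.83e+08.

2.83e+08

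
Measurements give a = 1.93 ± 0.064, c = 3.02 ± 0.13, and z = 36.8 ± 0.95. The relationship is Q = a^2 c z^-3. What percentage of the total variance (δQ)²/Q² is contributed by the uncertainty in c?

15.1%

(δQ/Q)² = (2·δa/a)² + (1·δc/c)² + (-3·δz/z)²
  a term: (2×0.0332)² = 0.00440
  c term: (1×0.0430)² = 0.00185
  z term: (-3×0.0258)² = 0.00600
Total = 0.0122. Share from c = 0.00185/0.0122 = 0.151.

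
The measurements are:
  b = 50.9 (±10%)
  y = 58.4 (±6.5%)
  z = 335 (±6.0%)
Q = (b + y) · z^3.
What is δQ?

Let u = b + y = 109. δu = √(δb² + δy²) = √(25.9 + 14.4) = 6.35, so δu/u = 0.0581.
Q is then a monomial in u, z:
δQ/Q = √((δu/u)² + (3·δz/z)²) = √(0.00337 + 0.0324) = 0.189
Q = 4.11e+09, so δQ = 0.189 × 4.11e+09 = 7.77e+08.

7.77e+08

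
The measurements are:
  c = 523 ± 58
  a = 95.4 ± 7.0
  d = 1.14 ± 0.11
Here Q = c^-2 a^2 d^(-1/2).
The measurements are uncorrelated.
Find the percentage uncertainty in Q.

27.0%

Products/powers → add relative errors in quadrature, weighted by exponent:
  (-2·δc/c)² = (-2×0.111)² = 0.0492;  (2·δa/a)² = (2×0.0734)² = 0.0215;  (−½·δd/d)² = (-0.5×0.0965)² = 0.00233
δQ/Q = √(0.0731) = 0.270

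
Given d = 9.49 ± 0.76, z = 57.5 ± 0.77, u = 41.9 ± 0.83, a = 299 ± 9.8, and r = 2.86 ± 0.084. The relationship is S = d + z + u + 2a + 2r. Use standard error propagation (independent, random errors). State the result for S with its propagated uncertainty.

Each term contributes (cᵢ δxᵢ)² to (δS)²:
  (δd)² = 0.578;  (δz)² = 0.593;  (δu)² = 0.689;  (2·δa)² = 384;  (2·δr)² = 0.0282
δS = √(386) = 19.6
S = 713.

713 ± 19.6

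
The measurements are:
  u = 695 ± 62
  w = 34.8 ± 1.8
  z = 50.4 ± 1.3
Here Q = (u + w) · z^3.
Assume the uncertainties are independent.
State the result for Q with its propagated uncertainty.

(9.34 ± 1.07) × 10^7

Let h = u + w = 730. δh = √(δu² + δw²) = √(3840 + 3.24) = 62.0, so δh/h = 0.0850.
Q is then a monomial in h, z:
δQ/Q = √((δh/h)² + (3·δz/z)²) = √(0.00722 + 0.00599) = 0.115
Q = 9.34e+07, so δQ = 0.115 × 9.34e+07 = 1.07e+07.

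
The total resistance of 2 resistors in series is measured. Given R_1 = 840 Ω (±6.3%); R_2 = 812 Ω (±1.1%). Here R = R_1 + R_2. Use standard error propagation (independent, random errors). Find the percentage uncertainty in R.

Sums and differences: (δR)² = Σ (cᵢ δxᵢ)².
  (δR_1)² = 2800;  (δR_2)² = 79.8
δR = √(2880) = 53.7 Ω
R = 1650 Ω, so δR/R = 53.7/1650 = 0.0325.

3.25%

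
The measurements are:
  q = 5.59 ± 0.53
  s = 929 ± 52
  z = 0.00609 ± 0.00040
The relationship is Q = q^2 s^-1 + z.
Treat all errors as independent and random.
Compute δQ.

Let p = q^2·s^-1 = 0.0336. δp/p = √((2·δq/q)² + (-1·δs/s)²) = √(0.0360 + 0.00313) = 0.198, so δp = 0.00665.
Q = p + z: δQ = √(δp² + δz²) = √(4.42e-05 + 1.6e-07) = 0.00666

0.00666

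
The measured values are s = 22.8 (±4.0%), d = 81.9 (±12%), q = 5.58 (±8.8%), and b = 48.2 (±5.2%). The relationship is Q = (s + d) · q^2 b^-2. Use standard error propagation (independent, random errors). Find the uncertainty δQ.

0.316

Let u = s + d = 105. δu = √(δs² + δd²) = √(0.832 + 96.6) = 9.87, so δu/u = 0.0943.
Q is then a monomial in u, q, b:
δQ/Q = √((δu/u)² + (2·δq/q)² + (-2·δb/b)²) = √(0.00889 + 0.0310 + 0.0108) = 0.225
Q = 1.40, so δQ = 0.225 × 1.40 = 0.316.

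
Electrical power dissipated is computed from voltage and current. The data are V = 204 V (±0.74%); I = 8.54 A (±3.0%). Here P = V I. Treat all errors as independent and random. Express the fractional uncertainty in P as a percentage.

3.09%

Products/powers → add relative errors in quadrature, weighted by exponent:
  (1·δV/V)² = (1×0.00740)² = 5.48e-05;  (1·δI/I)² = (1×0.0300)² = 0.000900
δP/P = √(0.000955) = 0.0309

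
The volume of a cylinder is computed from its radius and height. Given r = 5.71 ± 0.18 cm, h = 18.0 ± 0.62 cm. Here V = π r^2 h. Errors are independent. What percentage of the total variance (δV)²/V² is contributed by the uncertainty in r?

77.0%

(δV/V)² = (2·δr/r)² + (1·δh/h)²
  r term: (2×0.0315)² = 0.00397
  h term: (1×0.0344)² = 0.00119
Total = 0.00516. Share from r = 0.00397/0.00516 = 0.770.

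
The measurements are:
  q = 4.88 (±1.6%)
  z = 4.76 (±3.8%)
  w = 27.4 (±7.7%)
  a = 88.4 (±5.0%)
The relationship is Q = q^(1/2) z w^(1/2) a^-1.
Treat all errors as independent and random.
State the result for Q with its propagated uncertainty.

Since Q is a product/quotient, work with relative uncertainties:
  (½·δq/q)² = (0.5×0.0160)² = 6.4e-05;  (1·δz/z)² = (1×0.0380)² = 0.00144;  (½·δw/w)² = (0.5×0.0770)² = 0.00148;  (-1·δa/a)² = (-1×0.0500)² = 0.00250
δQ/Q = √(0.00549) = 0.0741
Q = 0.623, so δQ = 0.0741 × 0.623 = 0.0461.

0.623 ± 0.0461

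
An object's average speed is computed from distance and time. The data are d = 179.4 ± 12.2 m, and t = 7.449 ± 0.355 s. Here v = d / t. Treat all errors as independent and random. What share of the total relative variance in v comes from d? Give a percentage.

(δv/v)² = (1·δd/d)² + (-1·δt/t)²
  d term: (1×0.0680)² = 0.00462
  t term: (-1×0.0477)² = 0.00227
Total = 0.00690. Share from d = 0.00462/0.00690 = 0.671.

67.1%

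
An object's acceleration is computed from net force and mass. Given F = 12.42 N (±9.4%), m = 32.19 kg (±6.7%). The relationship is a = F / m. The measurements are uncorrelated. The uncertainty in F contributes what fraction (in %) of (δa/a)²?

66.3%

(δa/a)² = (1·δF/F)² + (-1·δm/m)²
  F term: (1×0.0940)² = 0.00884
  m term: (-1×0.0670)² = 0.00449
Total = 0.0133. Share from F = 0.00884/0.0133 = 0.663.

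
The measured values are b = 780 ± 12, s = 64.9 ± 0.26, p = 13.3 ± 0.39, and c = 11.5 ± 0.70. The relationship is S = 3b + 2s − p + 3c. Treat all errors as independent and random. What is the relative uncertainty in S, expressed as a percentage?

1.45%

Absolute uncertainties add in quadrature for a linear combination:
  (3·δb)² = 1300;  (2·δs)² = 0.270;  (δp)² = 0.152;  (3·δc)² = 4.41
δS = √(1300) = 36.1
S = 2490, so δS/S = 36.1/2490 = 0.0145.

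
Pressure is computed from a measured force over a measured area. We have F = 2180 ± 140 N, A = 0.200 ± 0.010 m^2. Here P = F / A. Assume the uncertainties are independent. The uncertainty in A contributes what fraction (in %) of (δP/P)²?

37.7%

(δP/P)² = (1·δF/F)² + (-1·δA/A)²
  F term: (1×0.0642)² = 0.00412
  A term: (-1×0.0500)² = 0.00250
Total = 0.00662. Share from A = 0.00250/0.00662 = 0.377.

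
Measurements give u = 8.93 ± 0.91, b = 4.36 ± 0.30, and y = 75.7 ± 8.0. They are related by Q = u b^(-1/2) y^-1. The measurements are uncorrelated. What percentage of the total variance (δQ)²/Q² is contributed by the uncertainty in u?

(δQ/Q)² = (1·δu/u)² + (−½·δb/b)² + (-1·δy/y)²
  u term: (1×0.102)² = 0.0104
  b term: (-0.5×0.0688)² = 0.00118
  y term: (-1×0.106)² = 0.0112
Total = 0.0227. Share from u = 0.0104/0.0227 = 0.457.

45.7%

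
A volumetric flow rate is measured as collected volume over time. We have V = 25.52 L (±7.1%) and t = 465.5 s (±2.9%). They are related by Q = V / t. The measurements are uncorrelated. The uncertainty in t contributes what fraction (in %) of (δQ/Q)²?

(δQ/Q)² = (1·δV/V)² + (-1·δt/t)²
  V term: (1×0.0710)² = 0.00504
  t term: (-1×0.0290)² = 0.000841
Total = 0.00588. Share from t = 0.000841/0.00588 = 0.143.

14.3%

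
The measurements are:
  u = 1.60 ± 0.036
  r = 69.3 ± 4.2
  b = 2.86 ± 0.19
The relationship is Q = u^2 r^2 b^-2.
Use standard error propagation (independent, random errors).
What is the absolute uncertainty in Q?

279

Since Q is a product/quotient, work with relative uncertainties:
  (2·δu/u)² = (2×0.0225)² = 0.00202;  (2·δr/r)² = (2×0.0606)² = 0.0147;  (-2·δb/b)² = (-2×0.0664)² = 0.0177
δQ/Q = √(0.0344) = 0.185
Q = 1500, so δQ = 0.185 × 1500 = 279.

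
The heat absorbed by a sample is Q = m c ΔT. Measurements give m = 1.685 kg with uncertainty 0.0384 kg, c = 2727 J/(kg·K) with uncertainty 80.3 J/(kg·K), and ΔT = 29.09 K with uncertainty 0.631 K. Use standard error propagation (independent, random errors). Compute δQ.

For a monomial Q ∝ m, c, ΔT, fractional errors add in quadrature:
  (1·δm/m)² = (1×0.0228)² = 0.000519;  (1·δc/c)² = (1×0.0294)² = 0.000867;  (1·δΔT/ΔT)² = (1×0.0217)² = 0.000471
δQ/Q = √(0.00186) = 0.0431
Q = 133700 J, so δQ = 0.0431 × 133700 = 5760 J.

5760 J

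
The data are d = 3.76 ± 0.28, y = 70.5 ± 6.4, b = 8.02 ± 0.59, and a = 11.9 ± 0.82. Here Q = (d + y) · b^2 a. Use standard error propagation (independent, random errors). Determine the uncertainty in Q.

10500

Let u = d + y = 74.3. δu = √(δd² + δy²) = √(0.0784 + 41.0) = 6.41, so δu/u = 0.0863.
Q is then a monomial in u, b, a:
δQ/Q = √((δu/u)² + (2·δb/b)² + (1·δa/a)²) = √(0.00744 + 0.0216 + 0.00475) = 0.184
Q = 56800, so δQ = 0.184 × 56800 = 10500.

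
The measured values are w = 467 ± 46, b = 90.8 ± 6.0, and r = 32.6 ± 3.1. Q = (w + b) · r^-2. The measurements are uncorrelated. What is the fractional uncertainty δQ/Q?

Let u = w + b = 558. δu = √(δw² + δb²) = √(2120 + 36.0) = 46.4, so δu/u = 0.0832.
Q is then a monomial in u, r:
δQ/Q = √((δu/u)² + (-2·δr/r)²) = √(0.00692 + 0.0362) = 0.208

0.208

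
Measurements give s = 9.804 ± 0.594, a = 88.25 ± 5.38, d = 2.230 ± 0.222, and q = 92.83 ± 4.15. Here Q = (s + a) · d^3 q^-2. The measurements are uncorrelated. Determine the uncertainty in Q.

0.0399

Let u = s + a = 98.05. δu = √(δs² + δa²) = √(0.353 + 28.9) = 5.41, so δu/u = 0.0552.
Q is then a monomial in u, d, q:
δQ/Q = √((δu/u)² + (3·δd/d)² + (-2·δq/q)²) = √(0.00305 + 0.0892 + 0.00799) = 0.317
Q = 0.1262, so δQ = 0.317 × 0.1262 = 0.0399.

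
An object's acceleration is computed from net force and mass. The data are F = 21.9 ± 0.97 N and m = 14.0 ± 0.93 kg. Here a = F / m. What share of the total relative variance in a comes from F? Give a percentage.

30.8%

(δa/a)² = (1·δF/F)² + (-1·δm/m)²
  F term: (1×0.0443)² = 0.00196
  m term: (-1×0.0664)² = 0.00441
Total = 0.00637. Share from F = 0.00196/0.00637 = 0.308.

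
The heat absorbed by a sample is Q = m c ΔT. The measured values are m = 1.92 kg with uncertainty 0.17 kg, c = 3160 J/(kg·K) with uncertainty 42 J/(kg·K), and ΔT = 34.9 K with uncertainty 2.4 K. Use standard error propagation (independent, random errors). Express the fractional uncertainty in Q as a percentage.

Relative error in a monomial: (δQ/Q)² = Σ (nᵢ · δxᵢ/xᵢ)².
  (1·δm/m)² = (1×0.0885)² = 0.00784;  (1·δc/c)² = (1×0.0133)² = 0.000177;  (1·δΔT/ΔT)² = (1×0.0688)² = 0.00473
δQ/Q = √(0.0127) = 0.113

11.3%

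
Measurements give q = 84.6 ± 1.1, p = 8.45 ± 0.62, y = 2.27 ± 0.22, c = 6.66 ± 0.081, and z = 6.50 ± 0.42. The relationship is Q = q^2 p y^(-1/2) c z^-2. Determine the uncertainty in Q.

Q is a product of powers, so relative uncertainties combine in quadrature:
  (2·δq/q)² = (2×0.0130)² = 0.000676;  (1·δp/p)² = (1×0.0734)² = 0.00538;  (−½·δy/y)² = (-0.5×0.0969)² = 0.00235;  (1·δc/c)² = (1×0.0122)² = 0.000148;  (-2·δz/z)² = (-2×0.0646)² = 0.0167
δQ/Q = √(0.0253) = 0.159
Q = 6330, so δQ = 0.159 × 6330 = 1010.

1010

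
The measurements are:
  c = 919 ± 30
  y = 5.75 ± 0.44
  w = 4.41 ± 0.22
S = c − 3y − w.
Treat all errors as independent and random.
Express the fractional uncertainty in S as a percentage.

3.35%

Each term contributes (cᵢ δxᵢ)² to (δS)²:
  (δc)² = 900;  (3·δy)² = 1.74;  (δw)² = 0.0484
δS = √(902) = 30.0
S = 897, so δS/S = 30.0/897 = 0.0335.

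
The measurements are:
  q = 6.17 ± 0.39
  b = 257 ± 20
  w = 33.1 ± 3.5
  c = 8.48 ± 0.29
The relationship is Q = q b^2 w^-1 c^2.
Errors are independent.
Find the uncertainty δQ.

For a monomial Q ∝ q, b^2, w^-1, c^2, fractional errors add in quadrature:
  (1·δq/q)² = (1×0.0632)² = 0.00400;  (2·δb/b)² = (2×0.0778)² = 0.0242;  (-1·δw/w)² = (-1×0.106)² = 0.0112;  (2·δc/c)² = (2×0.0342)² = 0.00468
δQ/Q = √(0.0441) = 0.210
Q = 8.85e+05, so δQ = 0.210 × 8.85e+05 = 1.86e+05.

1.86e+05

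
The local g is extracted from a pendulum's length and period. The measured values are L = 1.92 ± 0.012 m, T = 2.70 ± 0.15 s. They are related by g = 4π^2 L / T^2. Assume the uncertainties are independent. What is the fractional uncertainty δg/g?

0.111

Since g is a product/quotient, work with relative uncertainties:
  (1·δL/L)² = (1×0.00625)² = 3.91e-05;  (-2·δT/T)² = (-2×0.0556)² = 0.0123
δg/g = √(0.0124) = 0.111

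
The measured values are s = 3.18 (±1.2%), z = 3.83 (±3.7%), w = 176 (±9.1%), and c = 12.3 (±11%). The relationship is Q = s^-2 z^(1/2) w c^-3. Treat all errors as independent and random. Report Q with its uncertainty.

For a monomial Q ∝ s^-2, z^(1/2), w, c^-3, fractional errors add in quadrature:
  (-2·δs/s)² = (-2×0.0120)² = 0.000576;  (½·δz/z)² = (0.5×0.0370)² = 0.000342;  (1·δw/w)² = (1×0.0910)² = 0.00828;  (-3·δc/c)² = (-3×0.110)² = 0.109
δQ/Q = √(0.118) = 0.344
Q = 0.0183, so δQ = 0.344 × 0.0183 = 0.00629.

0.0183 ± 0.00629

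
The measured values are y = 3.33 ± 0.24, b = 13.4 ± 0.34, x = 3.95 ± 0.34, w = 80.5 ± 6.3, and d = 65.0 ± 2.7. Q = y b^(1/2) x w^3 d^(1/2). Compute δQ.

Each factor contributes (exponent × relative error)² to (δQ/Q)²:
  (1·δy/y)² = (1×0.0721)² = 0.00519;  (½·δb/b)² = (0.5×0.0254)² = 0.000161;  (1·δx/x)² = (1×0.0861)² = 0.00741;  (3·δw/w)² = (3×0.0783)² = 0.0551;  (½·δd/d)² = (0.5×0.0415)² = 0.000431
δQ/Q = √(0.0683) = 0.261
Q = 2.03e+08, so δQ = 0.261 × 2.03e+08 = 5.29e+07.

5.29e+07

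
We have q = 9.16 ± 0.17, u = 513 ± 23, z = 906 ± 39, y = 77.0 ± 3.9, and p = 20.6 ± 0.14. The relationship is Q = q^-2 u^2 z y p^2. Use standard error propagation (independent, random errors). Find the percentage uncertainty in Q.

For a monomial Q ∝ q^-2, u^2, z, y, p^2, fractional errors add in quadrature:
  (-2·δq/q)² = (-2×0.0186)² = 0.00138;  (2·δu/u)² = (2×0.0448)² = 0.00804;  (1·δz/z)² = (1×0.0430)² = 0.00185;  (1·δy/y)² = (1×0.0506)² = 0.00257;  (2·δp/p)² = (2×0.00680)² = 0.000185
δQ/Q = √(0.0140) = 0.118

11.8%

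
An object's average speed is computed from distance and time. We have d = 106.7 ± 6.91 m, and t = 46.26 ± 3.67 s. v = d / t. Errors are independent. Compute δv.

0.236 m/s

Since v is a product/quotient, work with relative uncertainties:
  (1·δd/d)² = (1×0.0648)² = 0.00419;  (-1·δt/t)² = (-1×0.0793)² = 0.00629
δv/v = √(0.0105) = 0.102
v = 2.307 m/s, so δv = 0.102 × 2.307 = 0.236 m/s.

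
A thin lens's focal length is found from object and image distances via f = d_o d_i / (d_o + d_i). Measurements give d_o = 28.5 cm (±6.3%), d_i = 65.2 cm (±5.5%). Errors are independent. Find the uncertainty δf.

0.931 cm

∂f/∂d_o = (d_i/(d_o+d_i))² = 0.484;  ∂f/∂d_i = (d_o/(d_o+d_i))² = 0.0925
δf = √((∂f/∂d_o · δd_o)² + (∂f/∂d_i · δd_i)²) = √(0.756 + 0.110) = 0.931 cm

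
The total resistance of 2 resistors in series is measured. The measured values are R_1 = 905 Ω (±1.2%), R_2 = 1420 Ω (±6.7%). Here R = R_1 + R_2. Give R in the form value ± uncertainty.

2320 ± 95.8 Ω

Absolute uncertainties add in quadrature for a linear combination:
  (δR_1)² = 118;  (δR_2)² = 9050
δR = √(9170) = 95.8 Ω
R = 2320 Ω.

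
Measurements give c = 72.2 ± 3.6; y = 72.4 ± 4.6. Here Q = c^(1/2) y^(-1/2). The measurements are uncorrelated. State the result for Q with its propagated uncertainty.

Q is a product of powers, so relative uncertainties combine in quadrature:
  (½·δc/c)² = (0.5×0.0499)² = 0.000622;  (−½·δy/y)² = (-0.5×0.0635)² = 0.00101
δQ/Q = √(0.00163) = 0.0404
Q = 0.999, so δQ = 0.0404 × 0.999 = 0.0403.

0.999 ± 0.0403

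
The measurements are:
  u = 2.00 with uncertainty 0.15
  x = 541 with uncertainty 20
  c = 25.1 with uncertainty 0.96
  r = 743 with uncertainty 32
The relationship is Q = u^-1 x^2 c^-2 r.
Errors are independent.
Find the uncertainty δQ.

23700

Q is a product of powers, so relative uncertainties combine in quadrature:
  (-1·δu/u)² = (-1×0.0750)² = 0.00562;  (2·δx/x)² = (2×0.0370)² = 0.00547;  (-2·δc/c)² = (-2×0.0382)² = 0.00585;  (1·δr/r)² = (1×0.0431)² = 0.00185
δQ/Q = √(0.0188) = 0.137
Q = 1.73e+05, so δQ = 0.137 × 1.73e+05 = 23700.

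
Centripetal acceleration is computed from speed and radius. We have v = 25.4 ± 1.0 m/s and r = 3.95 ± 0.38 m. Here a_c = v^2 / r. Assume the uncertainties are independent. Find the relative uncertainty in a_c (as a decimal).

Since a_c is a product/quotient, work with relative uncertainties:
  (2·δv/v)² = (2×0.0394)² = 0.00620;  (-1·δr/r)² = (-1×0.0962)² = 0.00925
δa_c/a_c = √(0.0155) = 0.124

0.124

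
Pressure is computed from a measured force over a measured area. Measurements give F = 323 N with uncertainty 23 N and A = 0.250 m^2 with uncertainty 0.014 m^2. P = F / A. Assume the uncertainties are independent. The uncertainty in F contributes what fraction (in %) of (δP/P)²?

61.8%

(δP/P)² = (1·δF/F)² + (-1·δA/A)²
  F term: (1×0.0712)² = 0.00507
  A term: (-1×0.0560)² = 0.00314
Total = 0.00821. Share from F = 0.00507/0.00821 = 0.618.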